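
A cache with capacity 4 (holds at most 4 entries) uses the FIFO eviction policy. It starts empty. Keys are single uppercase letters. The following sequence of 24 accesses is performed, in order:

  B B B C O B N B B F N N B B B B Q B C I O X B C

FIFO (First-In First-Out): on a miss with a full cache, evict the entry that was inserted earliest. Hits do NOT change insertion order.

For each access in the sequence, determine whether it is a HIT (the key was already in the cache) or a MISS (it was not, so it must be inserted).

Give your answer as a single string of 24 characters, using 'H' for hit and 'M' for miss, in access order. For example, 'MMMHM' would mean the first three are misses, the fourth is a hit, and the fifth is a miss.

FIFO simulation (capacity=4):
  1. access B: MISS. Cache (old->new): [B]
  2. access B: HIT. Cache (old->new): [B]
  3. access B: HIT. Cache (old->new): [B]
  4. access C: MISS. Cache (old->new): [B C]
  5. access O: MISS. Cache (old->new): [B C O]
  6. access B: HIT. Cache (old->new): [B C O]
  7. access N: MISS. Cache (old->new): [B C O N]
  8. access B: HIT. Cache (old->new): [B C O N]
  9. access B: HIT. Cache (old->new): [B C O N]
  10. access F: MISS, evict B. Cache (old->new): [C O N F]
  11. access N: HIT. Cache (old->new): [C O N F]
  12. access N: HIT. Cache (old->new): [C O N F]
  13. access B: MISS, evict C. Cache (old->new): [O N F B]
  14. access B: HIT. Cache (old->new): [O N F B]
  15. access B: HIT. Cache (old->new): [O N F B]
  16. access B: HIT. Cache (old->new): [O N F B]
  17. access Q: MISS, evict O. Cache (old->new): [N F B Q]
  18. access B: HIT. Cache (old->new): [N F B Q]
  19. access C: MISS, evict N. Cache (old->new): [F B Q C]
  20. access I: MISS, evict F. Cache (old->new): [B Q C I]
  21. access O: MISS, evict B. Cache (old->new): [Q C I O]
  22. access X: MISS, evict Q. Cache (old->new): [C I O X]
  23. access B: MISS, evict C. Cache (old->new): [I O X B]
  24. access C: MISS, evict I. Cache (old->new): [O X B C]
Total: 11 hits, 13 misses, 9 evictions

Answer: MHHMMHMHHMHHMHHHMHMMMMMM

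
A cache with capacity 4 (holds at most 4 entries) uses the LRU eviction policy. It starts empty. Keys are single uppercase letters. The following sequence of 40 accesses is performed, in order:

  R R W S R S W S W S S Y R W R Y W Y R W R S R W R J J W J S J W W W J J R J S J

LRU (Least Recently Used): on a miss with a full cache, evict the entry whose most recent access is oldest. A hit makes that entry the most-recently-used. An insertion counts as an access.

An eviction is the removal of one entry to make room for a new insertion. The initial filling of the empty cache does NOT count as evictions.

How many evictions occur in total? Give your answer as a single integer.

Answer: 1

Derivation:
LRU simulation (capacity=4):
  1. access R: MISS. Cache (LRU->MRU): [R]
  2. access R: HIT. Cache (LRU->MRU): [R]
  3. access W: MISS. Cache (LRU->MRU): [R W]
  4. access S: MISS. Cache (LRU->MRU): [R W S]
  5. access R: HIT. Cache (LRU->MRU): [W S R]
  6. access S: HIT. Cache (LRU->MRU): [W R S]
  7. access W: HIT. Cache (LRU->MRU): [R S W]
  8. access S: HIT. Cache (LRU->MRU): [R W S]
  9. access W: HIT. Cache (LRU->MRU): [R S W]
  10. access S: HIT. Cache (LRU->MRU): [R W S]
  11. access S: HIT. Cache (LRU->MRU): [R W S]
  12. access Y: MISS. Cache (LRU->MRU): [R W S Y]
  13. access R: HIT. Cache (LRU->MRU): [W S Y R]
  14. access W: HIT. Cache (LRU->MRU): [S Y R W]
  15. access R: HIT. Cache (LRU->MRU): [S Y W R]
  16. access Y: HIT. Cache (LRU->MRU): [S W R Y]
  17. access W: HIT. Cache (LRU->MRU): [S R Y W]
  18. access Y: HIT. Cache (LRU->MRU): [S R W Y]
  19. access R: HIT. Cache (LRU->MRU): [S W Y R]
  20. access W: HIT. Cache (LRU->MRU): [S Y R W]
  21. access R: HIT. Cache (LRU->MRU): [S Y W R]
  22. access S: HIT. Cache (LRU->MRU): [Y W R S]
  23. access R: HIT. Cache (LRU->MRU): [Y W S R]
  24. access W: HIT. Cache (LRU->MRU): [Y S R W]
  25. access R: HIT. Cache (LRU->MRU): [Y S W R]
  26. access J: MISS, evict Y. Cache (LRU->MRU): [S W R J]
  27. access J: HIT. Cache (LRU->MRU): [S W R J]
  28. access W: HIT. Cache (LRU->MRU): [S R J W]
  29. access J: HIT. Cache (LRU->MRU): [S R W J]
  30. access S: HIT. Cache (LRU->MRU): [R W J S]
  31. access J: HIT. Cache (LRU->MRU): [R W S J]
  32. access W: HIT. Cache (LRU->MRU): [R S J W]
  33. access W: HIT. Cache (LRU->MRU): [R S J W]
  34. access W: HIT. Cache (LRU->MRU): [R S J W]
  35. access J: HIT. Cache (LRU->MRU): [R S W J]
  36. access J: HIT. Cache (LRU->MRU): [R S W J]
  37. access R: HIT. Cache (LRU->MRU): [S W J R]
  38. access J: HIT. Cache (LRU->MRU): [S W R J]
  39. access S: HIT. Cache (LRU->MRU): [W R J S]
  40. access J: HIT. Cache (LRU->MRU): [W R S J]
Total: 35 hits, 5 misses, 1 evictions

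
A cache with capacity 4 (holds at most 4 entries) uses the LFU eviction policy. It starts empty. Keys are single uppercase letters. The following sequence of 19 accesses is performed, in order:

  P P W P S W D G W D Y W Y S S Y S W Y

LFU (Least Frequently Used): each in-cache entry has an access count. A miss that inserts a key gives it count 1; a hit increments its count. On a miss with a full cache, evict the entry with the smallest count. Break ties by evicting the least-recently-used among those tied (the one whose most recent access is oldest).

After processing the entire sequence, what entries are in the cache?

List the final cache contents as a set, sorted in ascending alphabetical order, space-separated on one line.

LFU simulation (capacity=4):
  1. access P: MISS. Cache: [P(c=1)]
  2. access P: HIT, count now 2. Cache: [P(c=2)]
  3. access W: MISS. Cache: [W(c=1) P(c=2)]
  4. access P: HIT, count now 3. Cache: [W(c=1) P(c=3)]
  5. access S: MISS. Cache: [W(c=1) S(c=1) P(c=3)]
  6. access W: HIT, count now 2. Cache: [S(c=1) W(c=2) P(c=3)]
  7. access D: MISS. Cache: [S(c=1) D(c=1) W(c=2) P(c=3)]
  8. access G: MISS, evict S(c=1). Cache: [D(c=1) G(c=1) W(c=2) P(c=3)]
  9. access W: HIT, count now 3. Cache: [D(c=1) G(c=1) P(c=3) W(c=3)]
  10. access D: HIT, count now 2. Cache: [G(c=1) D(c=2) P(c=3) W(c=3)]
  11. access Y: MISS, evict G(c=1). Cache: [Y(c=1) D(c=2) P(c=3) W(c=3)]
  12. access W: HIT, count now 4. Cache: [Y(c=1) D(c=2) P(c=3) W(c=4)]
  13. access Y: HIT, count now 2. Cache: [D(c=2) Y(c=2) P(c=3) W(c=4)]
  14. access S: MISS, evict D(c=2). Cache: [S(c=1) Y(c=2) P(c=3) W(c=4)]
  15. access S: HIT, count now 2. Cache: [Y(c=2) S(c=2) P(c=3) W(c=4)]
  16. access Y: HIT, count now 3. Cache: [S(c=2) P(c=3) Y(c=3) W(c=4)]
  17. access S: HIT, count now 3. Cache: [P(c=3) Y(c=3) S(c=3) W(c=4)]
  18. access W: HIT, count now 5. Cache: [P(c=3) Y(c=3) S(c=3) W(c=5)]
  19. access Y: HIT, count now 4. Cache: [P(c=3) S(c=3) Y(c=4) W(c=5)]
Total: 12 hits, 7 misses, 3 evictions

Answer: P S W Y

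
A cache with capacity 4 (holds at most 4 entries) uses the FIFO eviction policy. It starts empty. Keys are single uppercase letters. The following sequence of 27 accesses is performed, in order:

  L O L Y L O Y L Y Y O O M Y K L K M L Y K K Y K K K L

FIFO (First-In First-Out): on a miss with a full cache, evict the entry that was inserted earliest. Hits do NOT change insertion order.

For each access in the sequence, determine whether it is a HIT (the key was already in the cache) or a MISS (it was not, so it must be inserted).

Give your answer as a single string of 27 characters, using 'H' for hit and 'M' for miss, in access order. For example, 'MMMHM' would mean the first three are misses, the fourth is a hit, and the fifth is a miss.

FIFO simulation (capacity=4):
  1. access L: MISS. Cache (old->new): [L]
  2. access O: MISS. Cache (old->new): [L O]
  3. access L: HIT. Cache (old->new): [L O]
  4. access Y: MISS. Cache (old->new): [L O Y]
  5. access L: HIT. Cache (old->new): [L O Y]
  6. access O: HIT. Cache (old->new): [L O Y]
  7. access Y: HIT. Cache (old->new): [L O Y]
  8. access L: HIT. Cache (old->new): [L O Y]
  9. access Y: HIT. Cache (old->new): [L O Y]
  10. access Y: HIT. Cache (old->new): [L O Y]
  11. access O: HIT. Cache (old->new): [L O Y]
  12. access O: HIT. Cache (old->new): [L O Y]
  13. access M: MISS. Cache (old->new): [L O Y M]
  14. access Y: HIT. Cache (old->new): [L O Y M]
  15. access K: MISS, evict L. Cache (old->new): [O Y M K]
  16. access L: MISS, evict O. Cache (old->new): [Y M K L]
  17. access K: HIT. Cache (old->new): [Y M K L]
  18. access M: HIT. Cache (old->new): [Y M K L]
  19. access L: HIT. Cache (old->new): [Y M K L]
  20. access Y: HIT. Cache (old->new): [Y M K L]
  21. access K: HIT. Cache (old->new): [Y M K L]
  22. access K: HIT. Cache (old->new): [Y M K L]
  23. access Y: HIT. Cache (old->new): [Y M K L]
  24. access K: HIT. Cache (old->new): [Y M K L]
  25. access K: HIT. Cache (old->new): [Y M K L]
  26. access K: HIT. Cache (old->new): [Y M K L]
  27. access L: HIT. Cache (old->new): [Y M K L]
Total: 21 hits, 6 misses, 2 evictions

Answer: MMHMHHHHHHHHMHMMHHHHHHHHHHH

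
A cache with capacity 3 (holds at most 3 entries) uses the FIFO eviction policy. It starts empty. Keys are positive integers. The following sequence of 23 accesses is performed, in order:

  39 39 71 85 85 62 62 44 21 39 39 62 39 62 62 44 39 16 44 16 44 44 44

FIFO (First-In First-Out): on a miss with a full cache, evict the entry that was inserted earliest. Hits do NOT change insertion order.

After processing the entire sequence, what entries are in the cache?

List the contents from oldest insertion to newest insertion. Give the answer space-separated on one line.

Answer: 62 44 16

Derivation:
FIFO simulation (capacity=3):
  1. access 39: MISS. Cache (old->new): [39]
  2. access 39: HIT. Cache (old->new): [39]
  3. access 71: MISS. Cache (old->new): [39 71]
  4. access 85: MISS. Cache (old->new): [39 71 85]
  5. access 85: HIT. Cache (old->new): [39 71 85]
  6. access 62: MISS, evict 39. Cache (old->new): [71 85 62]
  7. access 62: HIT. Cache (old->new): [71 85 62]
  8. access 44: MISS, evict 71. Cache (old->new): [85 62 44]
  9. access 21: MISS, evict 85. Cache (old->new): [62 44 21]
  10. access 39: MISS, evict 62. Cache (old->new): [44 21 39]
  11. access 39: HIT. Cache (old->new): [44 21 39]
  12. access 62: MISS, evict 44. Cache (old->new): [21 39 62]
  13. access 39: HIT. Cache (old->new): [21 39 62]
  14. access 62: HIT. Cache (old->new): [21 39 62]
  15. access 62: HIT. Cache (old->new): [21 39 62]
  16. access 44: MISS, evict 21. Cache (old->new): [39 62 44]
  17. access 39: HIT. Cache (old->new): [39 62 44]
  18. access 16: MISS, evict 39. Cache (old->new): [62 44 16]
  19. access 44: HIT. Cache (old->new): [62 44 16]
  20. access 16: HIT. Cache (old->new): [62 44 16]
  21. access 44: HIT. Cache (old->new): [62 44 16]
  22. access 44: HIT. Cache (old->new): [62 44 16]
  23. access 44: HIT. Cache (old->new): [62 44 16]
Total: 13 hits, 10 misses, 7 evictions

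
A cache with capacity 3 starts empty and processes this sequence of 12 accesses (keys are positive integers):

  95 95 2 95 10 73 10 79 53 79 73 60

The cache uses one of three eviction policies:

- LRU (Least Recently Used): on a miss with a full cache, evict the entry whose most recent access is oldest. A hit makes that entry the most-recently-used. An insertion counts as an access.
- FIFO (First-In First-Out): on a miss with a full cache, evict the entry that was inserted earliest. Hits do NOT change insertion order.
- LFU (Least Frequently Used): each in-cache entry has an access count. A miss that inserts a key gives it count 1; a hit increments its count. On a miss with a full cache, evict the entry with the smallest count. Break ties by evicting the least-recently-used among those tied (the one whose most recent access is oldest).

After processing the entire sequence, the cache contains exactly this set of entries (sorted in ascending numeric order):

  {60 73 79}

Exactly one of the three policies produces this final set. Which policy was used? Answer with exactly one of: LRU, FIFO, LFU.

Simulating under each policy and comparing final sets:
  LRU: final set = {60 73 79} -> MATCHES target
  FIFO: final set = {53 60 79} -> differs
  LFU: final set = {10 60 95} -> differs
Only LRU produces the target set.

Answer: LRU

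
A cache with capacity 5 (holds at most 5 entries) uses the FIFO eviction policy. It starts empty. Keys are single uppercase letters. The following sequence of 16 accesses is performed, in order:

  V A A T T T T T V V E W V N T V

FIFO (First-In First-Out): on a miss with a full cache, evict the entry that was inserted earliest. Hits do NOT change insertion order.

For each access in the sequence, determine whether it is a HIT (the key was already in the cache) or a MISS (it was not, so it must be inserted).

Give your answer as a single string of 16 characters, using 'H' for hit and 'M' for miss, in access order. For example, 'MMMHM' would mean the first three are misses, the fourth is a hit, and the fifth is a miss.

Answer: MMHMHHHHHHMMHMHM

Derivation:
FIFO simulation (capacity=5):
  1. access V: MISS. Cache (old->new): [V]
  2. access A: MISS. Cache (old->new): [V A]
  3. access A: HIT. Cache (old->new): [V A]
  4. access T: MISS. Cache (old->new): [V A T]
  5. access T: HIT. Cache (old->new): [V A T]
  6. access T: HIT. Cache (old->new): [V A T]
  7. access T: HIT. Cache (old->new): [V A T]
  8. access T: HIT. Cache (old->new): [V A T]
  9. access V: HIT. Cache (old->new): [V A T]
  10. access V: HIT. Cache (old->new): [V A T]
  11. access E: MISS. Cache (old->new): [V A T E]
  12. access W: MISS. Cache (old->new): [V A T E W]
  13. access V: HIT. Cache (old->new): [V A T E W]
  14. access N: MISS, evict V. Cache (old->new): [A T E W N]
  15. access T: HIT. Cache (old->new): [A T E W N]
  16. access V: MISS, evict A. Cache (old->new): [T E W N V]
Total: 9 hits, 7 misses, 2 evictions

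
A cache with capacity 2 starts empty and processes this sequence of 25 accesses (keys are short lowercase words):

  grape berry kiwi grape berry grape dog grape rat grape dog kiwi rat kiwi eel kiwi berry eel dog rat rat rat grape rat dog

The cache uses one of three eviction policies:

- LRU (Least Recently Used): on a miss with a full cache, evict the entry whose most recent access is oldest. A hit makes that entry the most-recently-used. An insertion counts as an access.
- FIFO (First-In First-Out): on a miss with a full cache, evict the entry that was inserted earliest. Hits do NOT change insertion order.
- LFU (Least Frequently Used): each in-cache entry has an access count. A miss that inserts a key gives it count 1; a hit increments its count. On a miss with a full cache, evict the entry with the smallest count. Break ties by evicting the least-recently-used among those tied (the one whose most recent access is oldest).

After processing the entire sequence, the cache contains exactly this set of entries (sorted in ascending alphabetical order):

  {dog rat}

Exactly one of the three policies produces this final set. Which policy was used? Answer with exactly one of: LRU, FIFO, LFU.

Simulating under each policy and comparing final sets:
  LRU: final set = {dog rat} -> MATCHES target
  FIFO: final set = {dog grape} -> differs
  LFU: final set = {dog grape} -> differs
Only LRU produces the target set.

Answer: LRU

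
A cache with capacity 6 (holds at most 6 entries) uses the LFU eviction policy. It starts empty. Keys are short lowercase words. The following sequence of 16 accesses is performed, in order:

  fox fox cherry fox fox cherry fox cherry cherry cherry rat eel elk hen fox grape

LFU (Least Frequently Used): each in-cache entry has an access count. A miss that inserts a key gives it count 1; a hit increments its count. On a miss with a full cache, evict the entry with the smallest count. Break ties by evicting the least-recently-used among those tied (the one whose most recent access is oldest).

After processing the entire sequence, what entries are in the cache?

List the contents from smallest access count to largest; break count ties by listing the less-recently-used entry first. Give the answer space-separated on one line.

Answer: eel elk hen grape cherry fox

Derivation:
LFU simulation (capacity=6):
  1. access fox: MISS. Cache: [fox(c=1)]
  2. access fox: HIT, count now 2. Cache: [fox(c=2)]
  3. access cherry: MISS. Cache: [cherry(c=1) fox(c=2)]
  4. access fox: HIT, count now 3. Cache: [cherry(c=1) fox(c=3)]
  5. access fox: HIT, count now 4. Cache: [cherry(c=1) fox(c=4)]
  6. access cherry: HIT, count now 2. Cache: [cherry(c=2) fox(c=4)]
  7. access fox: HIT, count now 5. Cache: [cherry(c=2) fox(c=5)]
  8. access cherry: HIT, count now 3. Cache: [cherry(c=3) fox(c=5)]
  9. access cherry: HIT, count now 4. Cache: [cherry(c=4) fox(c=5)]
  10. access cherry: HIT, count now 5. Cache: [fox(c=5) cherry(c=5)]
  11. access rat: MISS. Cache: [rat(c=1) fox(c=5) cherry(c=5)]
  12. access eel: MISS. Cache: [rat(c=1) eel(c=1) fox(c=5) cherry(c=5)]
  13. access elk: MISS. Cache: [rat(c=1) eel(c=1) elk(c=1) fox(c=5) cherry(c=5)]
  14. access hen: MISS. Cache: [rat(c=1) eel(c=1) elk(c=1) hen(c=1) fox(c=5) cherry(c=5)]
  15. access fox: HIT, count now 6. Cache: [rat(c=1) eel(c=1) elk(c=1) hen(c=1) cherry(c=5) fox(c=6)]
  16. access grape: MISS, evict rat(c=1). Cache: [eel(c=1) elk(c=1) hen(c=1) grape(c=1) cherry(c=5) fox(c=6)]
Total: 9 hits, 7 misses, 1 evictions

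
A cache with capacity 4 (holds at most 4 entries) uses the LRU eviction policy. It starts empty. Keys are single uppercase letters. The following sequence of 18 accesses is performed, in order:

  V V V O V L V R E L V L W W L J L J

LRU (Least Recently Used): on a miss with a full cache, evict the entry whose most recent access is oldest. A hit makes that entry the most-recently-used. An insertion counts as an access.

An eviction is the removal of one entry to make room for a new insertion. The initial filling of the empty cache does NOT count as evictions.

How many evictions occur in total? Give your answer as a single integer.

LRU simulation (capacity=4):
  1. access V: MISS. Cache (LRU->MRU): [V]
  2. access V: HIT. Cache (LRU->MRU): [V]
  3. access V: HIT. Cache (LRU->MRU): [V]
  4. access O: MISS. Cache (LRU->MRU): [V O]
  5. access V: HIT. Cache (LRU->MRU): [O V]
  6. access L: MISS. Cache (LRU->MRU): [O V L]
  7. access V: HIT. Cache (LRU->MRU): [O L V]
  8. access R: MISS. Cache (LRU->MRU): [O L V R]
  9. access E: MISS, evict O. Cache (LRU->MRU): [L V R E]
  10. access L: HIT. Cache (LRU->MRU): [V R E L]
  11. access V: HIT. Cache (LRU->MRU): [R E L V]
  12. access L: HIT. Cache (LRU->MRU): [R E V L]
  13. access W: MISS, evict R. Cache (LRU->MRU): [E V L W]
  14. access W: HIT. Cache (LRU->MRU): [E V L W]
  15. access L: HIT. Cache (LRU->MRU): [E V W L]
  16. access J: MISS, evict E. Cache (LRU->MRU): [V W L J]
  17. access L: HIT. Cache (LRU->MRU): [V W J L]
  18. access J: HIT. Cache (LRU->MRU): [V W L J]
Total: 11 hits, 7 misses, 3 evictions

Answer: 3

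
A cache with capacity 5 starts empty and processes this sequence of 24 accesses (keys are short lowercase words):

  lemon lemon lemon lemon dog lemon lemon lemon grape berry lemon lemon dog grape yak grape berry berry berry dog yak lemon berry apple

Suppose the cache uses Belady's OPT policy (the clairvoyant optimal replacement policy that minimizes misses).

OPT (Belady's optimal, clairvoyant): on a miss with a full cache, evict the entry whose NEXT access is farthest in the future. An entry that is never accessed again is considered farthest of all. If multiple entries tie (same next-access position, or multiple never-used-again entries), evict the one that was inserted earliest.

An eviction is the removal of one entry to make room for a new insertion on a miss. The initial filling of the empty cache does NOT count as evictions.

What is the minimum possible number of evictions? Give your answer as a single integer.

OPT (Belady) simulation (capacity=5):
  1. access lemon: MISS. Cache: [lemon]
  2. access lemon: HIT. Next use of lemon: step 3. Cache: [lemon]
  3. access lemon: HIT. Next use of lemon: step 4. Cache: [lemon]
  4. access lemon: HIT. Next use of lemon: step 6. Cache: [lemon]
  5. access dog: MISS. Cache: [lemon dog]
  6. access lemon: HIT. Next use of lemon: step 7. Cache: [lemon dog]
  7. access lemon: HIT. Next use of lemon: step 8. Cache: [lemon dog]
  8. access lemon: HIT. Next use of lemon: step 11. Cache: [lemon dog]
  9. access grape: MISS. Cache: [lemon dog grape]
  10. access berry: MISS. Cache: [lemon dog grape berry]
  11. access lemon: HIT. Next use of lemon: step 12. Cache: [lemon dog grape berry]
  12. access lemon: HIT. Next use of lemon: step 22. Cache: [lemon dog grape berry]
  13. access dog: HIT. Next use of dog: step 20. Cache: [lemon dog grape berry]
  14. access grape: HIT. Next use of grape: step 16. Cache: [lemon dog grape berry]
  15. access yak: MISS. Cache: [lemon dog grape berry yak]
  16. access grape: HIT. Next use of grape: never. Cache: [lemon dog grape berry yak]
  17. access berry: HIT. Next use of berry: step 18. Cache: [lemon dog grape berry yak]
  18. access berry: HIT. Next use of berry: step 19. Cache: [lemon dog grape berry yak]
  19. access berry: HIT. Next use of berry: step 23. Cache: [lemon dog grape berry yak]
  20. access dog: HIT. Next use of dog: never. Cache: [lemon dog grape berry yak]
  21. access yak: HIT. Next use of yak: never. Cache: [lemon dog grape berry yak]
  22. access lemon: HIT. Next use of lemon: never. Cache: [lemon dog grape berry yak]
  23. access berry: HIT. Next use of berry: never. Cache: [lemon dog grape berry yak]
  24. access apple: MISS, evict lemon (next use: never). Cache: [dog grape berry yak apple]
Total: 18 hits, 6 misses, 1 evictions

Answer: 1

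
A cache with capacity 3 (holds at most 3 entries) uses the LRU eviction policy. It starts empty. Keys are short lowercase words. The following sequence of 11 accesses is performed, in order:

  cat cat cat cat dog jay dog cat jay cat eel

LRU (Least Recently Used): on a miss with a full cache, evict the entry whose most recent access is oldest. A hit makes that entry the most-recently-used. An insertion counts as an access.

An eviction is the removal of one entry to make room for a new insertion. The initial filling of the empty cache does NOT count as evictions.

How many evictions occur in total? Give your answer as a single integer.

Answer: 1

Derivation:
LRU simulation (capacity=3):
  1. access cat: MISS. Cache (LRU->MRU): [cat]
  2. access cat: HIT. Cache (LRU->MRU): [cat]
  3. access cat: HIT. Cache (LRU->MRU): [cat]
  4. access cat: HIT. Cache (LRU->MRU): [cat]
  5. access dog: MISS. Cache (LRU->MRU): [cat dog]
  6. access jay: MISS. Cache (LRU->MRU): [cat dog jay]
  7. access dog: HIT. Cache (LRU->MRU): [cat jay dog]
  8. access cat: HIT. Cache (LRU->MRU): [jay dog cat]
  9. access jay: HIT. Cache (LRU->MRU): [dog cat jay]
  10. access cat: HIT. Cache (LRU->MRU): [dog jay cat]
  11. access eel: MISS, evict dog. Cache (LRU->MRU): [jay cat eel]
Total: 7 hits, 4 misses, 1 evictions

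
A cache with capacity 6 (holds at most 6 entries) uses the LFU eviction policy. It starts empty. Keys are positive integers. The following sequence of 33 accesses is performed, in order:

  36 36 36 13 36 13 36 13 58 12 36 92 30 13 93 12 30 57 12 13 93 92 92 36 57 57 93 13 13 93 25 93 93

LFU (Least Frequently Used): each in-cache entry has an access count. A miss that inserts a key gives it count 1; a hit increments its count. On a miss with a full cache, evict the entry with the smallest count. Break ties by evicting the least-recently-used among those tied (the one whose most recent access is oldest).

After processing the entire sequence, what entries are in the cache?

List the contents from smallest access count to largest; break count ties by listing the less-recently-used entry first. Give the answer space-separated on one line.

Answer: 25 57 12 93 36 13

Derivation:
LFU simulation (capacity=6):
  1. access 36: MISS. Cache: [36(c=1)]
  2. access 36: HIT, count now 2. Cache: [36(c=2)]
  3. access 36: HIT, count now 3. Cache: [36(c=3)]
  4. access 13: MISS. Cache: [13(c=1) 36(c=3)]
  5. access 36: HIT, count now 4. Cache: [13(c=1) 36(c=4)]
  6. access 13: HIT, count now 2. Cache: [13(c=2) 36(c=4)]
  7. access 36: HIT, count now 5. Cache: [13(c=2) 36(c=5)]
  8. access 13: HIT, count now 3. Cache: [13(c=3) 36(c=5)]
  9. access 58: MISS. Cache: [58(c=1) 13(c=3) 36(c=5)]
  10. access 12: MISS. Cache: [58(c=1) 12(c=1) 13(c=3) 36(c=5)]
  11. access 36: HIT, count now 6. Cache: [58(c=1) 12(c=1) 13(c=3) 36(c=6)]
  12. access 92: MISS. Cache: [58(c=1) 12(c=1) 92(c=1) 13(c=3) 36(c=6)]
  13. access 30: MISS. Cache: [58(c=1) 12(c=1) 92(c=1) 30(c=1) 13(c=3) 36(c=6)]
  14. access 13: HIT, count now 4. Cache: [58(c=1) 12(c=1) 92(c=1) 30(c=1) 13(c=4) 36(c=6)]
  15. access 93: MISS, evict 58(c=1). Cache: [12(c=1) 92(c=1) 30(c=1) 93(c=1) 13(c=4) 36(c=6)]
  16. access 12: HIT, count now 2. Cache: [92(c=1) 30(c=1) 93(c=1) 12(c=2) 13(c=4) 36(c=6)]
  17. access 30: HIT, count now 2. Cache: [92(c=1) 93(c=1) 12(c=2) 30(c=2) 13(c=4) 36(c=6)]
  18. access 57: MISS, evict 92(c=1). Cache: [93(c=1) 57(c=1) 12(c=2) 30(c=2) 13(c=4) 36(c=6)]
  19. access 12: HIT, count now 3. Cache: [93(c=1) 57(c=1) 30(c=2) 12(c=3) 13(c=4) 36(c=6)]
  20. access 13: HIT, count now 5. Cache: [93(c=1) 57(c=1) 30(c=2) 12(c=3) 13(c=5) 36(c=6)]
  21. access 93: HIT, count now 2. Cache: [57(c=1) 30(c=2) 93(c=2) 12(c=3) 13(c=5) 36(c=6)]
  22. access 92: MISS, evict 57(c=1). Cache: [92(c=1) 30(c=2) 93(c=2) 12(c=3) 13(c=5) 36(c=6)]
  23. access 92: HIT, count now 2. Cache: [30(c=2) 93(c=2) 92(c=2) 12(c=3) 13(c=5) 36(c=6)]
  24. access 36: HIT, count now 7. Cache: [30(c=2) 93(c=2) 92(c=2) 12(c=3) 13(c=5) 36(c=7)]
  25. access 57: MISS, evict 30(c=2). Cache: [57(c=1) 93(c=2) 92(c=2) 12(c=3) 13(c=5) 36(c=7)]
  26. access 57: HIT, count now 2. Cache: [93(c=2) 92(c=2) 57(c=2) 12(c=3) 13(c=5) 36(c=7)]
  27. access 93: HIT, count now 3. Cache: [92(c=2) 57(c=2) 12(c=3) 93(c=3) 13(c=5) 36(c=7)]
  28. access 13: HIT, count now 6. Cache: [92(c=2) 57(c=2) 12(c=3) 93(c=3) 13(c=6) 36(c=7)]
  29. access 13: HIT, count now 7. Cache: [92(c=2) 57(c=2) 12(c=3) 93(c=3) 36(c=7) 13(c=7)]
  30. access 93: HIT, count now 4. Cache: [92(c=2) 57(c=2) 12(c=3) 93(c=4) 36(c=7) 13(c=7)]
  31. access 25: MISS, evict 92(c=2). Cache: [25(c=1) 57(c=2) 12(c=3) 93(c=4) 36(c=7) 13(c=7)]
  32. access 93: HIT, count now 5. Cache: [25(c=1) 57(c=2) 12(c=3) 93(c=5) 36(c=7) 13(c=7)]
  33. access 93: HIT, count now 6. Cache: [25(c=1) 57(c=2) 12(c=3) 93(c=6) 36(c=7) 13(c=7)]
Total: 22 hits, 11 misses, 5 evictions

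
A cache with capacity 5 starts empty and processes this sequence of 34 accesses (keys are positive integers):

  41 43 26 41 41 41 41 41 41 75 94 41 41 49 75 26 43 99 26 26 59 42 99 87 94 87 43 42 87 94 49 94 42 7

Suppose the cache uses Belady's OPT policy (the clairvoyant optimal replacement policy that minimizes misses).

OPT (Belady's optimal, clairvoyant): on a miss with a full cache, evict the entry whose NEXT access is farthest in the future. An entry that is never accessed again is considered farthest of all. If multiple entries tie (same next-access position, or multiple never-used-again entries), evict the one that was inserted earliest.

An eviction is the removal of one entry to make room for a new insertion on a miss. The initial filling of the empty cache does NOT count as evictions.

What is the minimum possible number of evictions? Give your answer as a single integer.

OPT (Belady) simulation (capacity=5):
  1. access 41: MISS. Cache: [41]
  2. access 43: MISS. Cache: [41 43]
  3. access 26: MISS. Cache: [41 43 26]
  4. access 41: HIT. Next use of 41: step 5. Cache: [41 43 26]
  5. access 41: HIT. Next use of 41: step 6. Cache: [41 43 26]
  6. access 41: HIT. Next use of 41: step 7. Cache: [41 43 26]
  7. access 41: HIT. Next use of 41: step 8. Cache: [41 43 26]
  8. access 41: HIT. Next use of 41: step 9. Cache: [41 43 26]
  9. access 41: HIT. Next use of 41: step 12. Cache: [41 43 26]
  10. access 75: MISS. Cache: [41 43 26 75]
  11. access 94: MISS. Cache: [41 43 26 75 94]
  12. access 41: HIT. Next use of 41: step 13. Cache: [41 43 26 75 94]
  13. access 41: HIT. Next use of 41: never. Cache: [41 43 26 75 94]
  14. access 49: MISS, evict 41 (next use: never). Cache: [43 26 75 94 49]
  15. access 75: HIT. Next use of 75: never. Cache: [43 26 75 94 49]
  16. access 26: HIT. Next use of 26: step 19. Cache: [43 26 75 94 49]
  17. access 43: HIT. Next use of 43: step 27. Cache: [43 26 75 94 49]
  18. access 99: MISS, evict 75 (next use: never). Cache: [43 26 94 49 99]
  19. access 26: HIT. Next use of 26: step 20. Cache: [43 26 94 49 99]
  20. access 26: HIT. Next use of 26: never. Cache: [43 26 94 49 99]
  21. access 59: MISS, evict 26 (next use: never). Cache: [43 94 49 99 59]
  22. access 42: MISS, evict 59 (next use: never). Cache: [43 94 49 99 42]
  23. access 99: HIT. Next use of 99: never. Cache: [43 94 49 99 42]
  24. access 87: MISS, evict 99 (next use: never). Cache: [43 94 49 42 87]
  25. access 94: HIT. Next use of 94: step 30. Cache: [43 94 49 42 87]
  26. access 87: HIT. Next use of 87: step 29. Cache: [43 94 49 42 87]
  27. access 43: HIT. Next use of 43: never. Cache: [43 94 49 42 87]
  28. access 42: HIT. Next use of 42: step 33. Cache: [43 94 49 42 87]
  29. access 87: HIT. Next use of 87: never. Cache: [43 94 49 42 87]
  30. access 94: HIT. Next use of 94: step 32. Cache: [43 94 49 42 87]
  31. access 49: HIT. Next use of 49: never. Cache: [43 94 49 42 87]
  32. access 94: HIT. Next use of 94: never. Cache: [43 94 49 42 87]
  33. access 42: HIT. Next use of 42: never. Cache: [43 94 49 42 87]
  34. access 7: MISS, evict 43 (next use: never). Cache: [94 49 42 87 7]
Total: 23 hits, 11 misses, 6 evictions

Answer: 6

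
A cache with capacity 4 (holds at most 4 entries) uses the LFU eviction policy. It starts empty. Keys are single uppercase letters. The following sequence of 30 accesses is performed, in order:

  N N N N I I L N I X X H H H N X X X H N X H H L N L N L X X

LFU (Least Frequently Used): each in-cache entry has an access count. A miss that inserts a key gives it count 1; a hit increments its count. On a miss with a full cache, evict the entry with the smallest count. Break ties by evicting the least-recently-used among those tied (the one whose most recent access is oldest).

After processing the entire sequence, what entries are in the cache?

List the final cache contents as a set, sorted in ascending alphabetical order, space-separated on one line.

LFU simulation (capacity=4):
  1. access N: MISS. Cache: [N(c=1)]
  2. access N: HIT, count now 2. Cache: [N(c=2)]
  3. access N: HIT, count now 3. Cache: [N(c=3)]
  4. access N: HIT, count now 4. Cache: [N(c=4)]
  5. access I: MISS. Cache: [I(c=1) N(c=4)]
  6. access I: HIT, count now 2. Cache: [I(c=2) N(c=4)]
  7. access L: MISS. Cache: [L(c=1) I(c=2) N(c=4)]
  8. access N: HIT, count now 5. Cache: [L(c=1) I(c=2) N(c=5)]
  9. access I: HIT, count now 3. Cache: [L(c=1) I(c=3) N(c=5)]
  10. access X: MISS. Cache: [L(c=1) X(c=1) I(c=3) N(c=5)]
  11. access X: HIT, count now 2. Cache: [L(c=1) X(c=2) I(c=3) N(c=5)]
  12. access H: MISS, evict L(c=1). Cache: [H(c=1) X(c=2) I(c=3) N(c=5)]
  13. access H: HIT, count now 2. Cache: [X(c=2) H(c=2) I(c=3) N(c=5)]
  14. access H: HIT, count now 3. Cache: [X(c=2) I(c=3) H(c=3) N(c=5)]
  15. access N: HIT, count now 6. Cache: [X(c=2) I(c=3) H(c=3) N(c=6)]
  16. access X: HIT, count now 3. Cache: [I(c=3) H(c=3) X(c=3) N(c=6)]
  17. access X: HIT, count now 4. Cache: [I(c=3) H(c=3) X(c=4) N(c=6)]
  18. access X: HIT, count now 5. Cache: [I(c=3) H(c=3) X(c=5) N(c=6)]
  19. access H: HIT, count now 4. Cache: [I(c=3) H(c=4) X(c=5) N(c=6)]
  20. access N: HIT, count now 7. Cache: [I(c=3) H(c=4) X(c=5) N(c=7)]
  21. access X: HIT, count now 6. Cache: [I(c=3) H(c=4) X(c=6) N(c=7)]
  22. access H: HIT, count now 5. Cache: [I(c=3) H(c=5) X(c=6) N(c=7)]
  23. access H: HIT, count now 6. Cache: [I(c=3) X(c=6) H(c=6) N(c=7)]
  24. access L: MISS, evict I(c=3). Cache: [L(c=1) X(c=6) H(c=6) N(c=7)]
  25. access N: HIT, count now 8. Cache: [L(c=1) X(c=6) H(c=6) N(c=8)]
  26. access L: HIT, count now 2. Cache: [L(c=2) X(c=6) H(c=6) N(c=8)]
  27. access N: HIT, count now 9. Cache: [L(c=2) X(c=6) H(c=6) N(c=9)]
  28. access L: HIT, count now 3. Cache: [L(c=3) X(c=6) H(c=6) N(c=9)]
  29. access X: HIT, count now 7. Cache: [L(c=3) H(c=6) X(c=7) N(c=9)]
  30. access X: HIT, count now 8. Cache: [L(c=3) H(c=6) X(c=8) N(c=9)]
Total: 24 hits, 6 misses, 2 evictions

Answer: H L N X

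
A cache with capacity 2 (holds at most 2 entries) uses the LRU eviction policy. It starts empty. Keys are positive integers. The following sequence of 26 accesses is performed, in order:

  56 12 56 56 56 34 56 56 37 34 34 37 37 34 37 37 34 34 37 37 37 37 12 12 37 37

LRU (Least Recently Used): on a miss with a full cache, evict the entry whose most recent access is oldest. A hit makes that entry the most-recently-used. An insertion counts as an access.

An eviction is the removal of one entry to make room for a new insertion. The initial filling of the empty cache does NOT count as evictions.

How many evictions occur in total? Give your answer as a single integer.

Answer: 4

Derivation:
LRU simulation (capacity=2):
  1. access 56: MISS. Cache (LRU->MRU): [56]
  2. access 12: MISS. Cache (LRU->MRU): [56 12]
  3. access 56: HIT. Cache (LRU->MRU): [12 56]
  4. access 56: HIT. Cache (LRU->MRU): [12 56]
  5. access 56: HIT. Cache (LRU->MRU): [12 56]
  6. access 34: MISS, evict 12. Cache (LRU->MRU): [56 34]
  7. access 56: HIT. Cache (LRU->MRU): [34 56]
  8. access 56: HIT. Cache (LRU->MRU): [34 56]
  9. access 37: MISS, evict 34. Cache (LRU->MRU): [56 37]
  10. access 34: MISS, evict 56. Cache (LRU->MRU): [37 34]
  11. access 34: HIT. Cache (LRU->MRU): [37 34]
  12. access 37: HIT. Cache (LRU->MRU): [34 37]
  13. access 37: HIT. Cache (LRU->MRU): [34 37]
  14. access 34: HIT. Cache (LRU->MRU): [37 34]
  15. access 37: HIT. Cache (LRU->MRU): [34 37]
  16. access 37: HIT. Cache (LRU->MRU): [34 37]
  17. access 34: HIT. Cache (LRU->MRU): [37 34]
  18. access 34: HIT. Cache (LRU->MRU): [37 34]
  19. access 37: HIT. Cache (LRU->MRU): [34 37]
  20. access 37: HIT. Cache (LRU->MRU): [34 37]
  21. access 37: HIT. Cache (LRU->MRU): [34 37]
  22. access 37: HIT. Cache (LRU->MRU): [34 37]
  23. access 12: MISS, evict 34. Cache (LRU->MRU): [37 12]
  24. access 12: HIT. Cache (LRU->MRU): [37 12]
  25. access 37: HIT. Cache (LRU->MRU): [12 37]
  26. access 37: HIT. Cache (LRU->MRU): [12 37]
Total: 20 hits, 6 misses, 4 evictions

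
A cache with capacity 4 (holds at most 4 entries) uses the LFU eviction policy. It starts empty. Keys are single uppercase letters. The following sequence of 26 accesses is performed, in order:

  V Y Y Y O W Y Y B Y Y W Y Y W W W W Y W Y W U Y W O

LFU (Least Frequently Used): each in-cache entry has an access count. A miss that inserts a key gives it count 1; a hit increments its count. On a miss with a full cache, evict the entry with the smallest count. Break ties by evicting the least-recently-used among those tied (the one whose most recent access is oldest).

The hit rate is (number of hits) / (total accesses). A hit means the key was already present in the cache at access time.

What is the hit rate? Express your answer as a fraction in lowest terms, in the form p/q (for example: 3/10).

LFU simulation (capacity=4):
  1. access V: MISS. Cache: [V(c=1)]
  2. access Y: MISS. Cache: [V(c=1) Y(c=1)]
  3. access Y: HIT, count now 2. Cache: [V(c=1) Y(c=2)]
  4. access Y: HIT, count now 3. Cache: [V(c=1) Y(c=3)]
  5. access O: MISS. Cache: [V(c=1) O(c=1) Y(c=3)]
  6. access W: MISS. Cache: [V(c=1) O(c=1) W(c=1) Y(c=3)]
  7. access Y: HIT, count now 4. Cache: [V(c=1) O(c=1) W(c=1) Y(c=4)]
  8. access Y: HIT, count now 5. Cache: [V(c=1) O(c=1) W(c=1) Y(c=5)]
  9. access B: MISS, evict V(c=1). Cache: [O(c=1) W(c=1) B(c=1) Y(c=5)]
  10. access Y: HIT, count now 6. Cache: [O(c=1) W(c=1) B(c=1) Y(c=6)]
  11. access Y: HIT, count now 7. Cache: [O(c=1) W(c=1) B(c=1) Y(c=7)]
  12. access W: HIT, count now 2. Cache: [O(c=1) B(c=1) W(c=2) Y(c=7)]
  13. access Y: HIT, count now 8. Cache: [O(c=1) B(c=1) W(c=2) Y(c=8)]
  14. access Y: HIT, count now 9. Cache: [O(c=1) B(c=1) W(c=2) Y(c=9)]
  15. access W: HIT, count now 3. Cache: [O(c=1) B(c=1) W(c=3) Y(c=9)]
  16. access W: HIT, count now 4. Cache: [O(c=1) B(c=1) W(c=4) Y(c=9)]
  17. access W: HIT, count now 5. Cache: [O(c=1) B(c=1) W(c=5) Y(c=9)]
  18. access W: HIT, count now 6. Cache: [O(c=1) B(c=1) W(c=6) Y(c=9)]
  19. access Y: HIT, count now 10. Cache: [O(c=1) B(c=1) W(c=6) Y(c=10)]
  20. access W: HIT, count now 7. Cache: [O(c=1) B(c=1) W(c=7) Y(c=10)]
  21. access Y: HIT, count now 11. Cache: [O(c=1) B(c=1) W(c=7) Y(c=11)]
  22. access W: HIT, count now 8. Cache: [O(c=1) B(c=1) W(c=8) Y(c=11)]
  23. access U: MISS, evict O(c=1). Cache: [B(c=1) U(c=1) W(c=8) Y(c=11)]
  24. access Y: HIT, count now 12. Cache: [B(c=1) U(c=1) W(c=8) Y(c=12)]
  25. access W: HIT, count now 9. Cache: [B(c=1) U(c=1) W(c=9) Y(c=12)]
  26. access O: MISS, evict B(c=1). Cache: [U(c=1) O(c=1) W(c=9) Y(c=12)]
Total: 19 hits, 7 misses, 3 evictions

Hit rate = 19/26

Answer: 19/26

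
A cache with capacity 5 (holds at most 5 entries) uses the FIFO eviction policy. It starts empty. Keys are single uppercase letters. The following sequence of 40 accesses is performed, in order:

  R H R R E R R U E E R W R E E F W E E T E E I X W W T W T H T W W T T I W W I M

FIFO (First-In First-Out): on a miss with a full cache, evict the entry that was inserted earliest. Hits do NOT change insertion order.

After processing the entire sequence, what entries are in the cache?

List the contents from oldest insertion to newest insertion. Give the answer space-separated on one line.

FIFO simulation (capacity=5):
  1. access R: MISS. Cache (old->new): [R]
  2. access H: MISS. Cache (old->new): [R H]
  3. access R: HIT. Cache (old->new): [R H]
  4. access R: HIT. Cache (old->new): [R H]
  5. access E: MISS. Cache (old->new): [R H E]
  6. access R: HIT. Cache (old->new): [R H E]
  7. access R: HIT. Cache (old->new): [R H E]
  8. access U: MISS. Cache (old->new): [R H E U]
  9. access E: HIT. Cache (old->new): [R H E U]
  10. access E: HIT. Cache (old->new): [R H E U]
  11. access R: HIT. Cache (old->new): [R H E U]
  12. access W: MISS. Cache (old->new): [R H E U W]
  13. access R: HIT. Cache (old->new): [R H E U W]
  14. access E: HIT. Cache (old->new): [R H E U W]
  15. access E: HIT. Cache (old->new): [R H E U W]
  16. access F: MISS, evict R. Cache (old->new): [H E U W F]
  17. access W: HIT. Cache (old->new): [H E U W F]
  18. access E: HIT. Cache (old->new): [H E U W F]
  19. access E: HIT. Cache (old->new): [H E U W F]
  20. access T: MISS, evict H. Cache (old->new): [E U W F T]
  21. access E: HIT. Cache (old->new): [E U W F T]
  22. access E: HIT. Cache (old->new): [E U W F T]
  23. access I: MISS, evict E. Cache (old->new): [U W F T I]
  24. access X: MISS, evict U. Cache (old->new): [W F T I X]
  25. access W: HIT. Cache (old->new): [W F T I X]
  26. access W: HIT. Cache (old->new): [W F T I X]
  27. access T: HIT. Cache (old->new): [W F T I X]
  28. access W: HIT. Cache (old->new): [W F T I X]
  29. access T: HIT. Cache (old->new): [W F T I X]
  30. access H: MISS, evict W. Cache (old->new): [F T I X H]
  31. access T: HIT. Cache (old->new): [F T I X H]
  32. access W: MISS, evict F. Cache (old->new): [T I X H W]
  33. access W: HIT. Cache (old->new): [T I X H W]
  34. access T: HIT. Cache (old->new): [T I X H W]
  35. access T: HIT. Cache (old->new): [T I X H W]
  36. access I: HIT. Cache (old->new): [T I X H W]
  37. access W: HIT. Cache (old->new): [T I X H W]
  38. access W: HIT. Cache (old->new): [T I X H W]
  39. access I: HIT. Cache (old->new): [T I X H W]
  40. access M: MISS, evict T. Cache (old->new): [I X H W M]
Total: 28 hits, 12 misses, 7 evictions

Answer: I X H W M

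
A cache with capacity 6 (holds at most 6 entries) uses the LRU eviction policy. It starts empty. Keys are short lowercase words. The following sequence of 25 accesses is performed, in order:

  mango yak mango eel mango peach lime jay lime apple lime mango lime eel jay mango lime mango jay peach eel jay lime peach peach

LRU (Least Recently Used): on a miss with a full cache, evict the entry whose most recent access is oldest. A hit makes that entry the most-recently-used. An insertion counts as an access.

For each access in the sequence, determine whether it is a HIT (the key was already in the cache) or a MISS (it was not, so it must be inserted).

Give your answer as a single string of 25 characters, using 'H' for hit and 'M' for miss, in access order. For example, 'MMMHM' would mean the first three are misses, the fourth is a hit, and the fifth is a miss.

LRU simulation (capacity=6):
  1. access mango: MISS. Cache (LRU->MRU): [mango]
  2. access yak: MISS. Cache (LRU->MRU): [mango yak]
  3. access mango: HIT. Cache (LRU->MRU): [yak mango]
  4. access eel: MISS. Cache (LRU->MRU): [yak mango eel]
  5. access mango: HIT. Cache (LRU->MRU): [yak eel mango]
  6. access peach: MISS. Cache (LRU->MRU): [yak eel mango peach]
  7. access lime: MISS. Cache (LRU->MRU): [yak eel mango peach lime]
  8. access jay: MISS. Cache (LRU->MRU): [yak eel mango peach lime jay]
  9. access lime: HIT. Cache (LRU->MRU): [yak eel mango peach jay lime]
  10. access apple: MISS, evict yak. Cache (LRU->MRU): [eel mango peach jay lime apple]
  11. access lime: HIT. Cache (LRU->MRU): [eel mango peach jay apple lime]
  12. access mango: HIT. Cache (LRU->MRU): [eel peach jay apple lime mango]
  13. access lime: HIT. Cache (LRU->MRU): [eel peach jay apple mango lime]
  14. access eel: HIT. Cache (LRU->MRU): [peach jay apple mango lime eel]
  15. access jay: HIT. Cache (LRU->MRU): [peach apple mango lime eel jay]
  16. access mango: HIT. Cache (LRU->MRU): [peach apple lime eel jay mango]
  17. access lime: HIT. Cache (LRU->MRU): [peach apple eel jay mango lime]
  18. access mango: HIT. Cache (LRU->MRU): [peach apple eel jay lime mango]
  19. access jay: HIT. Cache (LRU->MRU): [peach apple eel lime mango jay]
  20. access peach: HIT. Cache (LRU->MRU): [apple eel lime mango jay peach]
  21. access eel: HIT. Cache (LRU->MRU): [apple lime mango jay peach eel]
  22. access jay: HIT. Cache (LRU->MRU): [apple lime mango peach eel jay]
  23. access lime: HIT. Cache (LRU->MRU): [apple mango peach eel jay lime]
  24. access peach: HIT. Cache (LRU->MRU): [apple mango eel jay lime peach]
  25. access peach: HIT. Cache (LRU->MRU): [apple mango eel jay lime peach]
Total: 18 hits, 7 misses, 1 evictions

Answer: MMHMHMMMHMHHHHHHHHHHHHHHH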